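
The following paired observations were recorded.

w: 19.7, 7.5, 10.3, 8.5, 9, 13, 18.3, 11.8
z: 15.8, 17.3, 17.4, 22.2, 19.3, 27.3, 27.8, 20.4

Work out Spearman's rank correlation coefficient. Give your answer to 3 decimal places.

Rank w: 8, 1, 4, 2, 3, 6, 7, 5
Rank z: 1, 2, 3, 6, 4, 7, 8, 5
d = rank(w) − rank(z): 7, -1, 1, -4, -1, -1, -1, 0; Σd² = 70
ρ = 1 − 6Σd² / [n(n²−1)] = 1 − 6×70 / (8×63) = 1 − 420/504 ≈ 0.167

0.167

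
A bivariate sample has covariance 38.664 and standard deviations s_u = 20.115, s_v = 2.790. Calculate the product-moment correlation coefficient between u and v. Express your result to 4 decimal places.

r = Cov(u,v) / (s_u · s_v) = 38.664 / (20.115 × 2.790)
  = 38.664 / 56.1208 ≈ 0.6889

0.6889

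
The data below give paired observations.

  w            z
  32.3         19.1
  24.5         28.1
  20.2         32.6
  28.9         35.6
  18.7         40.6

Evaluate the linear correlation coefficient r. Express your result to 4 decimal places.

n = 5, Σw = 124.6, Σz = 156, Σw² = 3236.48, Σz² = 5132.9, Σwz = 3751.96
nΣwz − ΣwΣz = 18759.8 − 19437.6 = -677.8
nΣw² − (Σw)² = 16182.4 − 15525.16 = 657.24; nΣz² − (Σz)² = 25664.5 − 24336 = 1328.5
r = -677.8 / √(657.24 × 1328.5) = -677.8 / 934.4214 ≈ -0.7254

-0.7254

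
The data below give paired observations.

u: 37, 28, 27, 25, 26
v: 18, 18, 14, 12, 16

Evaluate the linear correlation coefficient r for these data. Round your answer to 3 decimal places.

0.659

n = 5, Σu = 143, Σv = 78, Σu² = 4183, Σv² = 1244, Σuv = 2264
nΣuv − ΣuΣv = 11320 − 11154 = 166
nΣu² − (Σu)² = 20915 − 20449 = 466; nΣv² − (Σv)² = 6220 − 6084 = 136
r = 166 / √(466 × 136) = 166 / 251.7459 ≈ 0.659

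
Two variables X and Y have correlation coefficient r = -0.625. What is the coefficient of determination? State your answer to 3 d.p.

r² = (-0.625)² = 0.391

0.391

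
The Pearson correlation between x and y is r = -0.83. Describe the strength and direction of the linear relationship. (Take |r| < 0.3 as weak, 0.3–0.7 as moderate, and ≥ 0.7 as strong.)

r = -0.83 < 0 so the relationship is negative.
|r| = 0.83, which falls in the strong range.

strong negative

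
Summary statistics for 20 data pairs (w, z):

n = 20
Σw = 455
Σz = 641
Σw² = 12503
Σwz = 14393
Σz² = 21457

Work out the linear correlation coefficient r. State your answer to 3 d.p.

r = (nΣwz − ΣwΣz) / √[(nΣw² − (Σw)²)(nΣz² − (Σz)²)]
Numerator: 20×14393 − 455×641 = -3795
Denominator: √[(250060 − 207025)(429140 − 410881)] = √[43035 × 18259] = 28031.6975
r = -3795 / 28031.6975 ≈ -0.135

-0.135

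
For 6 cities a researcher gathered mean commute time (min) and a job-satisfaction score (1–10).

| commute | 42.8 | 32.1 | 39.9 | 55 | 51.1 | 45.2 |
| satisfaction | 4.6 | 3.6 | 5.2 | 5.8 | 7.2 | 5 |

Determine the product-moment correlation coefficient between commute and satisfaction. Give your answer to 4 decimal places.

0.8169

n = 6, Σx = 266.1, Σy = 31.4, Σx² = 12133.51, Σy² = 171.64, Σxy = 1432.84
nΣxy − ΣxΣy = 8597.04 − 8355.54 = 241.5
nΣx² − (Σx)² = 72801.06 − 70809.21 = 1991.85; nΣy² − (Σy)² = 1029.84 − 985.96 = 43.88
r = 241.5 / √(1991.85 × 43.88) = 241.5 / 295.6389 ≈ 0.8169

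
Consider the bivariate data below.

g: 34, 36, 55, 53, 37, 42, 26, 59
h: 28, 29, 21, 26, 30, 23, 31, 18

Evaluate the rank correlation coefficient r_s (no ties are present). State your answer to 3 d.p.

-0.881

Rank g: 2, 3, 7, 6, 4, 5, 1, 8
Rank h: 5, 6, 2, 4, 7, 3, 8, 1
d = rank(g) − rank(h): -3, -3, 5, 2, -3, 2, -7, 7; Σd² = 158
ρ = 1 − 6Σd² / [n(n²−1)] = 1 − 6×158 / (8×63) = 1 − 948/504 ≈ -0.881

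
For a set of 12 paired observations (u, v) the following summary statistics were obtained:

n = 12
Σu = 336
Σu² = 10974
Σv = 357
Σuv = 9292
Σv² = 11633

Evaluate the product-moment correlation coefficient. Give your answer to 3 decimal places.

r = (nΣuv − ΣuΣv) / √[(nΣu² − (Σu)²)(nΣv² − (Σv)²)]
Numerator: 12×9292 − 336×357 = -8448
Denominator: √[(131688 − 112896)(139596 − 127449)] = √[18792 × 12147] = 15108.4885
r = -8448 / 15108.4885 ≈ -0.559

-0.559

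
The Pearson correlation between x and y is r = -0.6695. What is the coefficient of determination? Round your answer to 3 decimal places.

0.448

r² = (-0.6695)² = 0.448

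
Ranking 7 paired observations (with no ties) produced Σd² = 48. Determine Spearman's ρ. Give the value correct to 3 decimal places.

0.143

ρ = 1 − 6Σd² / [n(n²−1)] = 1 − 6×48 / (7×48)
  = 1 − 288/336 = 1 − 0.8571 ≈ 0.143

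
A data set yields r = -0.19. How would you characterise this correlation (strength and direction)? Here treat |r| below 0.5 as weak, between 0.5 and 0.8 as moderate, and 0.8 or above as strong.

r = -0.19 < 0 so the relationship is negative.
|r| = 0.19, which falls in the weak range.

weak negative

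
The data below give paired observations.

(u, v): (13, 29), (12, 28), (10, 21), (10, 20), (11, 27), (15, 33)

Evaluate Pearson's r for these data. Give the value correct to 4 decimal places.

0.9406

n = 6, Σu = 71, Σv = 158, Σu² = 859, Σv² = 4284, Σuv = 1915
nΣuv − ΣuΣv = 11490 − 11218 = 272
nΣu² − (Σu)² = 5154 − 5041 = 113; nΣv² − (Σv)² = 25704 − 24964 = 740
r = 272 / √(113 × 740) = 272 / 289.1712 ≈ 0.9406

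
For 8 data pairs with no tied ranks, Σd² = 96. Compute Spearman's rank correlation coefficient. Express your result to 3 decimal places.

-0.143

ρ = 1 − 6Σd² / [n(n²−1)] = 1 − 6×96 / (8×63)
  = 1 − 576/504 = 1 − 1.1429 ≈ -0.143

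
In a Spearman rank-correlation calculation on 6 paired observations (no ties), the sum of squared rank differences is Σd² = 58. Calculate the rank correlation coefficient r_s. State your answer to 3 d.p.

ρ = 1 − 6Σd² / [n(n²−1)] = 1 − 6×58 / (6×35)
  = 1 − 348/210 = 1 − 1.6571 ≈ -0.657

-0.657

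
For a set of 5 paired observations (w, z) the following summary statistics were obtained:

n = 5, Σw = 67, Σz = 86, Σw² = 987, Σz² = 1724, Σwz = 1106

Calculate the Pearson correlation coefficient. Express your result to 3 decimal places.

-0.314

r = (nΣwz − ΣwΣz) / √[(nΣw² − (Σw)²)(nΣz² − (Σz)²)]
Numerator: 5×1106 − 67×86 = -232
Denominator: √[(4935 − 4489)(8620 − 7396)] = √[446 × 1224] = 738.8532
r = -232 / 738.8532 ≈ -0.314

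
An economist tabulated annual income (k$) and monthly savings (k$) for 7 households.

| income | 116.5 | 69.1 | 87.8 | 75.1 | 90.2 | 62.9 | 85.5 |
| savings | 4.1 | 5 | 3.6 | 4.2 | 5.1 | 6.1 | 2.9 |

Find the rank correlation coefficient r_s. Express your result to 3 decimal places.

Rank income: 7, 2, 5, 3, 6, 1, 4
Rank savings: 3, 5, 2, 4, 6, 7, 1
d = rank(income) − rank(savings): 4, -3, 3, -1, 0, -6, 3; Σd² = 80
ρ = 1 − 6Σd² / [n(n²−1)] = 1 − 6×80 / (7×48) = 1 − 480/336 ≈ -0.429

-0.429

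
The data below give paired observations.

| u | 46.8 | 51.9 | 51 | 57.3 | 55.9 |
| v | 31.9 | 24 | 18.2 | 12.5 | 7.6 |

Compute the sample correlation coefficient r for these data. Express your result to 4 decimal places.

n = 5, Σu = 262.9, Σv = 94.2, Σu² = 13892.95, Σv² = 2138.86, Σuv = 4807.81
nΣuv − ΣuΣv = 24039.05 − 24765.18 = -726.13
nΣu² − (Σu)² = 69464.75 − 69116.41 = 348.34; nΣv² − (Σv)² = 10694.3 − 8873.64 = 1820.66
r = -726.13 / √(348.34 × 1820.66) = -726.13 / 796.3722 ≈ -0.9118

-0.9118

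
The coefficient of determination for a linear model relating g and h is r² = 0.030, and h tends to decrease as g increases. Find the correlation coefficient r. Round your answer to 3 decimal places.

|r| = √0.030 = 0.173
The association is negative, so r = −0.173.

-0.173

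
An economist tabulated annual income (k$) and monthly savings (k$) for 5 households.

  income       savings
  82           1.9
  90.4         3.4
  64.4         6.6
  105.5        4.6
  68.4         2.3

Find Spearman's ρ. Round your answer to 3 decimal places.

-0.100

Rank income: 3, 4, 1, 5, 2
Rank savings: 1, 3, 5, 4, 2
d = rank(income) − rank(savings): 2, 1, -4, 1, 0; Σd² = 22
ρ = 1 − 6Σd² / [n(n²−1)] = 1 − 6×22 / (5×24) = 1 − 132/120 ≈ -0.100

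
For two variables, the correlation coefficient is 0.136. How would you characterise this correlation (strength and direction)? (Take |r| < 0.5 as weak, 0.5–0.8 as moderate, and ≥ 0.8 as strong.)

r = 0.136 > 0 so the relationship is positive.
|r| = 0.136, which falls in the weak range.

weak positive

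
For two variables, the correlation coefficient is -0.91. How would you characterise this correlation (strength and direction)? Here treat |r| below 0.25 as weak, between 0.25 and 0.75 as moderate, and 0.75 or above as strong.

strong negative

r = -0.91 < 0 so the relationship is negative.
|r| = 0.91, which falls in the strong range.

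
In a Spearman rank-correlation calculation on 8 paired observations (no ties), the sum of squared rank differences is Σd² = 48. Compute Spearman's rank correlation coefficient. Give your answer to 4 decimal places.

ρ = 1 − 6Σd² / [n(n²−1)] = 1 − 6×48 / (8×63)
  = 1 − 288/504 = 1 − 0.57143 ≈ 0.4286

0.4286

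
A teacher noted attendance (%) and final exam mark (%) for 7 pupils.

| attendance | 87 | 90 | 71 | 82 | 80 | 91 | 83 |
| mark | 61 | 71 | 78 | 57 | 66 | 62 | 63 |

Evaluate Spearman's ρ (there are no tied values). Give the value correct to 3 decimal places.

-0.321

Rank attendance: 5, 6, 1, 3, 2, 7, 4
Rank mark: 2, 6, 7, 1, 5, 3, 4
d = rank(attendance) − rank(mark): 3, 0, -6, 2, -3, 4, 0; Σd² = 74
ρ = 1 − 6Σd² / [n(n²−1)] = 1 − 6×74 / (7×48) = 1 − 444/336 ≈ -0.321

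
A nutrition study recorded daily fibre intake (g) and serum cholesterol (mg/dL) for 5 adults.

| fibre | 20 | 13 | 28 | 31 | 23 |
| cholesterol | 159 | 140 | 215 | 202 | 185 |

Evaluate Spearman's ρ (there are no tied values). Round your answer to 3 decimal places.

Rank fibre: 2, 1, 4, 5, 3
Rank cholesterol: 2, 1, 5, 4, 3
d = rank(fibre) − rank(cholesterol): 0, 0, -1, 1, 0; Σd² = 2
ρ = 1 − 6Σd² / [n(n²−1)] = 1 − 6×2 / (5×24) = 1 − 12/120 ≈ 0.900

0.900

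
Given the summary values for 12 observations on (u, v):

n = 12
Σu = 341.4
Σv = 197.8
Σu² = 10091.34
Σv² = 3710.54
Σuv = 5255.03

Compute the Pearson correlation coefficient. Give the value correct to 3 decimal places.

r = (nΣuv − ΣuΣv) / √[(nΣu² − (Σu)²)(nΣv² − (Σv)²)]
Numerator: 12×5255.03 − 341.4×197.8 = -4468.56
Denominator: √[(121096.08 − 116553.96)(44526.48 − 39124.84)] = √[4542.12 × 5401.64] = 4953.2714
r = -4468.56 / 4953.2714 ≈ -0.902

-0.902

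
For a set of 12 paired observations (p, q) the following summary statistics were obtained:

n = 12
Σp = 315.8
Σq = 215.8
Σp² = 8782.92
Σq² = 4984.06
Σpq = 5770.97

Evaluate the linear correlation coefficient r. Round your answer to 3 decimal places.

0.127

r = (nΣpq − ΣpΣq) / √[(nΣp² − (Σp)²)(nΣq² − (Σq)²)]
Numerator: 12×5770.97 − 315.8×215.8 = 1102
Denominator: √[(105395.04 − 99729.64)(59808.72 − 46569.64)] = √[5665.4 × 13239.08] = 8660.5245
r = 1102 / 8660.5245 ≈ 0.127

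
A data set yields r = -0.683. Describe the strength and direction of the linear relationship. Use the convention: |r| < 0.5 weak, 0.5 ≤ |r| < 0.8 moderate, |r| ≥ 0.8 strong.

moderate negative

r = -0.683 < 0 so the relationship is negative.
|r| = 0.683, which falls in the moderate range.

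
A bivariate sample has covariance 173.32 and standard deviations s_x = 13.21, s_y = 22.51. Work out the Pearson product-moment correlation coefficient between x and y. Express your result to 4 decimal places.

0.5829

r = Cov(x,y) / (s_x · s_y) = 173.32 / (13.21 × 22.51)
  = 173.32 / 297.3571 ≈ 0.5829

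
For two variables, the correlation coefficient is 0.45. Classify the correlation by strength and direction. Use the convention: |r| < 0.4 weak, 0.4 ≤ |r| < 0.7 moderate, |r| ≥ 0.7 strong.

r = 0.45 > 0 so the relationship is positive.
|r| = 0.45, which falls in the moderate range.

moderate positive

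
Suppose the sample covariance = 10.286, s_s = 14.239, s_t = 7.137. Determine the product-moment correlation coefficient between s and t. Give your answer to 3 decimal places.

r = Cov(s,t) / (s_s · s_t) = 10.286 / (14.239 × 7.137)
  = 10.286 / 101.6237 ≈ 0.101

0.101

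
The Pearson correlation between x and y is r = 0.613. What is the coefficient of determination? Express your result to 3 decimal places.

0.376

r² = (0.613)² = 0.376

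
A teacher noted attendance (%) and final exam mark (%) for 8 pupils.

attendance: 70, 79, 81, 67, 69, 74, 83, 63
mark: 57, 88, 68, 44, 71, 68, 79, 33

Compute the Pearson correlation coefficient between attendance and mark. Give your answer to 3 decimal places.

0.829

n = 8, Σx = 586, Σy = 508, Σx² = 43286, Σy² = 34548, Σxy = 37965
nΣxy − ΣxΣy = 303720 − 297688 = 6032
nΣx² − (Σx)² = 346288 − 343396 = 2892; nΣy² − (Σy)² = 276384 − 258064 = 18320
r = 6032 / √(2892 × 18320) = 6032 / 7278.8351 ≈ 0.829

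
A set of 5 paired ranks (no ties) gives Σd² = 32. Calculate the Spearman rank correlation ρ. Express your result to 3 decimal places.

ρ = 1 − 6Σd² / [n(n²−1)] = 1 − 6×32 / (5×24)
  = 1 − 192/120 = 1 − 1.6000 ≈ -0.600

-0.600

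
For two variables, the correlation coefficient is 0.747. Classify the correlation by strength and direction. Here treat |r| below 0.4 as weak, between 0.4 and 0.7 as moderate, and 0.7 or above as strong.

r = 0.747 > 0 so the relationship is positive.
|r| = 0.747, which falls in the strong range.

strong positive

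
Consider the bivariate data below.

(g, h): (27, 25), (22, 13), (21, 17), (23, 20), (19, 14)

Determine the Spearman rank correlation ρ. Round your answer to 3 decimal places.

Rank g: 5, 3, 2, 4, 1
Rank h: 5, 1, 3, 4, 2
d = rank(g) − rank(h): 0, 2, -1, 0, -1; Σd² = 6
ρ = 1 − 6Σd² / [n(n²−1)] = 1 − 6×6 / (5×24) = 1 − 36/120 ≈ 0.700

0.700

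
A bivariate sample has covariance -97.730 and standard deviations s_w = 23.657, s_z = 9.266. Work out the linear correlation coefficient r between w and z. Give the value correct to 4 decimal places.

r = Cov(w,z) / (s_w · s_z) = -97.730 / (23.657 × 9.266)
  = -97.730 / 219.2058 ≈ -0.4458

-0.4458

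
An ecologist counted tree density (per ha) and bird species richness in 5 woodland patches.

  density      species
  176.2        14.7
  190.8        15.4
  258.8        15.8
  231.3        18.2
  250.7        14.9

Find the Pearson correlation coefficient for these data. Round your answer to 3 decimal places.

n = 5, Σx = 1107.8, Σy = 79, Σx² = 250778.7, Σy² = 1256.14, Σxy = 17562.59
nΣxy − ΣxΣy = 87812.95 − 87516.2 = 296.75
nΣx² − (Σx)² = 1253893.5 − 1227220.84 = 26672.66; nΣy² − (Σy)² = 6280.7 − 6241 = 39.7
r = 296.75 / √(26672.66 × 39.7) = 296.75 / 1029.0309 ≈ 0.288

0.288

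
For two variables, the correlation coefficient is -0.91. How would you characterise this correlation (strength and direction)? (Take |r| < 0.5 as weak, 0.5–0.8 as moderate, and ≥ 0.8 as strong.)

strong negative

r = -0.91 < 0 so the relationship is negative.
|r| = 0.91, which falls in the strong range.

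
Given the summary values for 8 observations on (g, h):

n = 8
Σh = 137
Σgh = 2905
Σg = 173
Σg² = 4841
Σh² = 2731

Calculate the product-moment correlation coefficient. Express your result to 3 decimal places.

-0.089

r = (nΣgh − ΣgΣh) / √[(nΣg² − (Σg)²)(nΣh² − (Σh)²)]
Numerator: 8×2905 − 173×137 = -461
Denominator: √[(38728 − 29929)(21848 − 18769)] = √[8799 × 3079] = 5205.0092
r = -461 / 5205.0092 ≈ -0.089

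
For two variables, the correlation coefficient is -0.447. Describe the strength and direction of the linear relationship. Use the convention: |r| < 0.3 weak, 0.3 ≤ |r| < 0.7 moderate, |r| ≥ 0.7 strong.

r = -0.447 < 0 so the relationship is negative.
|r| = 0.447, which falls in the moderate range.

moderate negative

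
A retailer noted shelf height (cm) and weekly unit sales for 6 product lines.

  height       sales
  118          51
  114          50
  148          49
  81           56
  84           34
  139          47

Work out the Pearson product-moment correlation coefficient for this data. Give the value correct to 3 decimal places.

0.174

n = 6, Σx = 684, Σy = 287, Σx² = 81762, Σy² = 14003, Σxy = 32895
nΣxy − ΣxΣy = 197370 − 196308 = 1062
nΣx² − (Σx)² = 490572 − 467856 = 22716; nΣy² − (Σy)² = 84018 − 82369 = 1649
r = 1062 / √(22716 × 1649) = 1062 / 6120.3500 ≈ 0.174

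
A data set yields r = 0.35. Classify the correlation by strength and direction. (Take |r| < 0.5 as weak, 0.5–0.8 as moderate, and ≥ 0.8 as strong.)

weak positive

r = 0.35 > 0 so the relationship is positive.
|r| = 0.35, which falls in the weak range.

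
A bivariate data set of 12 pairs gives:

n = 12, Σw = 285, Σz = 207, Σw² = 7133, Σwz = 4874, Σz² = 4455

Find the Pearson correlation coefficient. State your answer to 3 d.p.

-0.074

r = (nΣwz − ΣwΣz) / √[(nΣw² − (Σw)²)(nΣz² − (Σz)²)]
Numerator: 12×4874 − 285×207 = -507
Denominator: √[(85596 − 81225)(53460 − 42849)] = √[4371 × 10611] = 6810.3363
r = -507 / 6810.3363 ≈ -0.074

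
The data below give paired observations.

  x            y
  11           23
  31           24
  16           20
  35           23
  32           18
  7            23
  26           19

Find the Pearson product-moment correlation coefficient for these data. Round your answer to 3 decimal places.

n = 7, Σx = 158, Σy = 150, Σx² = 4312, Σy² = 3248, Σxy = 3353
nΣxy − ΣxΣy = 23471 − 23700 = -229
nΣx² − (Σx)² = 30184 − 24964 = 5220; nΣy² − (Σy)² = 22736 − 22500 = 236
r = -229 / √(5220 × 236) = -229 / 1109.9189 ≈ -0.206

-0.206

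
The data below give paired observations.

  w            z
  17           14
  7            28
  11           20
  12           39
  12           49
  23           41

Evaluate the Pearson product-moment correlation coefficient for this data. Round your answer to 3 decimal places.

n = 6, Σw = 82, Σz = 191, Σw² = 1276, Σz² = 6983, Σwz = 2653
nΣwz − ΣwΣz = 15918 − 15662 = 256
nΣw² − (Σw)² = 7656 − 6724 = 932; nΣz² − (Σz)² = 41898 − 36481 = 5417
r = 256 / √(932 × 5417) = 256 / 2246.9188 ≈ 0.114

0.114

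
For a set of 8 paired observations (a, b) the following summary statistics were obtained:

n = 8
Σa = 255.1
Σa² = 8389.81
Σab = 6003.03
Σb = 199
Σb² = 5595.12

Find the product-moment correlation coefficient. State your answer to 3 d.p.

r = (nΣab − ΣaΣb) / √[(nΣa² − (Σa)²)(nΣb² − (Σb)²)]
Numerator: 8×6003.03 − 255.1×199 = -2740.66
Denominator: √[(67118.48 − 65076.01)(44760.96 − 39601)] = √[2042.47 × 5159.96] = 3246.3924
r = -2740.66 / 3246.3924 ≈ -0.844

-0.844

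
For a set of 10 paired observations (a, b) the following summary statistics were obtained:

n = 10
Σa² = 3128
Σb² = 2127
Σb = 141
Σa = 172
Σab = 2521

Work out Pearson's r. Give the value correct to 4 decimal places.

r = (nΣab − ΣaΣb) / √[(nΣa² − (Σa)²)(nΣb² − (Σb)²)]
Numerator: 10×2521 − 172×141 = 958
Denominator: √[(31280 − 29584)(21270 − 19881)] = √[1696 × 1389] = 1534.8433
r = 958 / 1534.8433 ≈ 0.6242

0.6242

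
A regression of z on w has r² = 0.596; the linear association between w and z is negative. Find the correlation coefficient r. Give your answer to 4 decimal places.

-0.7720

|r| = √0.596 = 0.7720
The association is negative, so r = −0.7720.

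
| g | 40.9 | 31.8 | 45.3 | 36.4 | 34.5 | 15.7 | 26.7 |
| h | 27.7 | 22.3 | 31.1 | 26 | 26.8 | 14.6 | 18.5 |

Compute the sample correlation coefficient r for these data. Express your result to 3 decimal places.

n = 7, Σg = 231.3, Σh = 167, Σg² = 8210.73, Σh² = 4181.44, Σgh = 5845.07
nΣgh − ΣgΣh = 40915.49 − 38627.1 = 2288.39
nΣg² − (Σg)² = 57475.11 − 53499.69 = 3975.42; nΣh² − (Σh)² = 29270.08 − 27889 = 1381.08
r = 2288.39 / √(3975.42 × 1381.08) = 2288.39 / 2343.1545 ≈ 0.977

0.977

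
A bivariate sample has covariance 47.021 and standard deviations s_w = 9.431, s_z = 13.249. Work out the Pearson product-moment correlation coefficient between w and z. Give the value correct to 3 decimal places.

0.376

r = Cov(w,z) / (s_w · s_z) = 47.021 / (9.431 × 13.249)
  = 47.021 / 124.9513 ≈ 0.376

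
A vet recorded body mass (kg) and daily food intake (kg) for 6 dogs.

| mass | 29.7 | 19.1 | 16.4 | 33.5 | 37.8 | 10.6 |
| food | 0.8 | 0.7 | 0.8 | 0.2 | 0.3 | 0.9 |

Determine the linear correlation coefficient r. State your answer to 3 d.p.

-0.822

n = 6, Σx = 147.1, Σy = 3.7, Σx² = 4179.31, Σy² = 2.71, Σxy = 77.83
nΣxy − ΣxΣy = 466.98 − 544.27 = -77.29
nΣx² − (Σx)² = 25075.86 − 21638.41 = 3437.45; nΣy² − (Σy)² = 16.26 − 13.69 = 2.57
r = -77.29 / √(3437.45 × 2.57) = -77.29 / 93.9907 ≈ -0.822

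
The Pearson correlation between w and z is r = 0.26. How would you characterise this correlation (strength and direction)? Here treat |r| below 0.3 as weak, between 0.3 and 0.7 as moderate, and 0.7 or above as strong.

weak positive

r = 0.26 > 0 so the relationship is positive.
|r| = 0.26, which falls in the weak range.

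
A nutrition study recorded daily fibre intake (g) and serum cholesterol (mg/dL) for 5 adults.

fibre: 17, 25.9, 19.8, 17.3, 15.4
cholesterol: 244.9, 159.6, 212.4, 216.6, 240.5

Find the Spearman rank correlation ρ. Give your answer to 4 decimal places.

Rank fibre: 2, 5, 4, 3, 1
Rank cholesterol: 5, 1, 2, 3, 4
d = rank(fibre) − rank(cholesterol): -3, 4, 2, 0, -3; Σd² = 38
ρ = 1 − 6Σd² / [n(n²−1)] = 1 − 6×38 / (5×24) = 1 − 228/120 ≈ -0.9000

-0.9000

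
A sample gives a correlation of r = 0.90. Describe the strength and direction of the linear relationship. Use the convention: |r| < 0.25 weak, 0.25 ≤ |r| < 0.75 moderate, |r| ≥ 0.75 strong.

r = 0.90 > 0 so the relationship is positive.
|r| = 0.90, which falls in the strong range.

strong positive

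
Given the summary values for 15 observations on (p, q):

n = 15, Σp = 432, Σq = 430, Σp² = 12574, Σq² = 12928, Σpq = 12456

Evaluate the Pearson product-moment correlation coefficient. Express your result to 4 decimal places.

r = (nΣpq − ΣpΣq) / √[(nΣp² − (Σp)²)(nΣq² − (Σq)²)]
Numerator: 15×12456 − 432×430 = 1080
Denominator: √[(188610 − 186624)(193920 − 184900)] = √[1986 × 9020] = 4232.4603
r = 1080 / 4232.4603 ≈ 0.2552

0.2552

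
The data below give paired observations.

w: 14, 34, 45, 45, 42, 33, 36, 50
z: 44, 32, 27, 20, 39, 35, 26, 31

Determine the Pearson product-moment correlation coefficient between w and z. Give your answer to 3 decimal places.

-0.662

n = 8, Σw = 299, Σz = 254, Σw² = 12051, Σz² = 8472, Σwz = 9098
nΣwz − ΣwΣz = 72784 − 75946 = -3162
nΣw² − (Σw)² = 96408 − 89401 = 7007; nΣz² − (Σz)² = 67776 − 64516 = 3260
r = -3162 / √(7007 × 3260) = -3162 / 4779.4163 ≈ -0.662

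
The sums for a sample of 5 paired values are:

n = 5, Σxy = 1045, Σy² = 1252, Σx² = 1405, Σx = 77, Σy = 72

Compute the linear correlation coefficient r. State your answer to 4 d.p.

r = (nΣxy − ΣxΣy) / √[(nΣx² − (Σx)²)(nΣy² − (Σy)²)]
Numerator: 5×1045 − 77×72 = -319
Denominator: √[(7025 − 5929)(6260 − 5184)] = √[1096 × 1076] = 1085.9540
r = -319 / 1085.9540 ≈ -0.2938

-0.2938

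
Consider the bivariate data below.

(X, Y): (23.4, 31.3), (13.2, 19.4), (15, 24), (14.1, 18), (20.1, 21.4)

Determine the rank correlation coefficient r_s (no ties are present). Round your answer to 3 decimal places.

Rank X: 5, 1, 3, 2, 4
Rank Y: 5, 2, 4, 1, 3
d = rank(X) − rank(Y): 0, -1, -1, 1, 1; Σd² = 4
ρ = 1 − 6Σd² / [n(n²−1)] = 1 − 6×4 / (5×24) = 1 − 24/120 ≈ 0.800

0.800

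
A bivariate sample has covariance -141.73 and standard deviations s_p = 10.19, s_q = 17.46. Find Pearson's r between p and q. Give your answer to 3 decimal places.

-0.797

r = Cov(p,q) / (s_p · s_q) = -141.73 / (10.19 × 17.46)
  = -141.73 / 177.9174 ≈ -0.797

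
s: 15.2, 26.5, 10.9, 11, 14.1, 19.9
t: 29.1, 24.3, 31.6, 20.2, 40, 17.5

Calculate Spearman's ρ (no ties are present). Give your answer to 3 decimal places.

-0.429

Rank s: 4, 6, 1, 2, 3, 5
Rank t: 4, 3, 5, 2, 6, 1
d = rank(s) − rank(t): 0, 3, -4, 0, -3, 4; Σd² = 50
ρ = 1 − 6Σd² / [n(n²−1)] = 1 − 6×50 / (6×35) = 1 − 300/210 ≈ -0.429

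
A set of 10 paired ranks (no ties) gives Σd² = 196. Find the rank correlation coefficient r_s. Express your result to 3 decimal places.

ρ = 1 − 6Σd² / [n(n²−1)] = 1 − 6×196 / (10×99)
  = 1 − 1176/990 = 1 − 1.1879 ≈ -0.188

-0.188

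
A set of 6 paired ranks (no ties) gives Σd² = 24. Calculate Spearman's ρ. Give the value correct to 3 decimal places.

ρ = 1 − 6Σd² / [n(n²−1)] = 1 − 6×24 / (6×35)
  = 1 − 144/210 = 1 − 0.6857 ≈ 0.314

0.314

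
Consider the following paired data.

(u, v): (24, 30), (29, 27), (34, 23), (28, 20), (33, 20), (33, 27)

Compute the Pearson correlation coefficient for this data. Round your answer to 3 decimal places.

-0.481

n = 6, Σu = 181, Σv = 147, Σu² = 5535, Σv² = 3687, Σuv = 4396
nΣuv − ΣuΣv = 26376 − 26607 = -231
nΣu² − (Σu)² = 33210 − 32761 = 449; nΣv² − (Σv)² = 22122 − 21609 = 513
r = -231 / √(449 × 513) = -231 / 479.9344 ≈ -0.481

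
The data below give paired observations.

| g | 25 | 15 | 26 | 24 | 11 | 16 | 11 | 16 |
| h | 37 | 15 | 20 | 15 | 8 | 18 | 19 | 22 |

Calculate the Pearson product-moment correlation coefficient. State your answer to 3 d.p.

n = 8, Σg = 144, Σh = 154, Σg² = 2856, Σh² = 3452, Σgh = 2967
nΣgh − ΣgΣh = 23736 − 22176 = 1560
nΣg² − (Σg)² = 22848 − 20736 = 2112; nΣh² − (Σh)² = 27616 − 23716 = 3900
r = 1560 / √(2112 × 3900) = 1560 / 2869.9826 ≈ 0.544

0.544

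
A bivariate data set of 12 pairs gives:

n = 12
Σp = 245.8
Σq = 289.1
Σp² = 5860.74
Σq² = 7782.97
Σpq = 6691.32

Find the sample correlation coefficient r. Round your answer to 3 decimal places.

r = (nΣpq − ΣpΣq) / √[(nΣp² − (Σp)²)(nΣq² − (Σq)²)]
Numerator: 12×6691.32 − 245.8×289.1 = 9235.06
Denominator: √[(70328.88 − 60417.64)(93395.64 − 83578.81)] = √[9911.24 × 9816.83] = 9863.9220
r = 9235.06 / 9863.9220 ≈ 0.936

0.936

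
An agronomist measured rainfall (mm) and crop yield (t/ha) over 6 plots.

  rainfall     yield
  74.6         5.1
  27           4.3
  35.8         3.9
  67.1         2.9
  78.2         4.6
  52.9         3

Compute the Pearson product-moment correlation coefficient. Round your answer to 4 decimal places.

0.1938

n = 6, Σx = 335.6, Σy = 23.8, Σx² = 20991.86, Σy² = 98.28, Σxy = 1349.19
nΣxy − ΣxΣy = 8095.14 − 7987.28 = 107.86
nΣx² − (Σx)² = 125951.16 − 112627.36 = 13323.8; nΣy² − (Σy)² = 589.68 − 566.44 = 23.24
r = 107.86 / √(13323.8 × 23.24) = 107.86 / 556.4576 ≈ 0.1938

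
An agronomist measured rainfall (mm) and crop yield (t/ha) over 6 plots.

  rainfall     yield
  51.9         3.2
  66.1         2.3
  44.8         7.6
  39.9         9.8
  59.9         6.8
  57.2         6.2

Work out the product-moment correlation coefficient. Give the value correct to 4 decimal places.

-0.7456

n = 6, Σx = 319.8, Σy = 35.9, Σx² = 17521.72, Σy² = 254.01, Σxy = 1811.57
nΣxy − ΣxΣy = 10869.42 − 11480.82 = -611.4
nΣx² − (Σx)² = 105130.32 − 102272.04 = 2858.28; nΣy² − (Σy)² = 1524.06 − 1288.81 = 235.25
r = -611.4 / √(2858.28 × 235.25) = -611.4 / 820.0063 ≈ -0.7456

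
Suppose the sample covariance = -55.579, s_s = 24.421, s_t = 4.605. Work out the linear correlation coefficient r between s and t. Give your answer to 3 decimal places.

r = Cov(s,t) / (s_s · s_t) = -55.579 / (24.421 × 4.605)
  = -55.579 / 112.4587 ≈ -0.494

-0.494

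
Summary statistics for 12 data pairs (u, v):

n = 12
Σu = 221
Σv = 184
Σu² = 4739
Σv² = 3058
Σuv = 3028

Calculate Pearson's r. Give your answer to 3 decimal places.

r = (nΣuv − ΣuΣv) / √[(nΣu² − (Σu)²)(nΣv² − (Σv)²)]
Numerator: 12×3028 − 221×184 = -4328
Denominator: √[(56868 − 48841)(36696 − 33856)] = √[8027 × 2840] = 4774.5869
r = -4328 / 4774.5869 ≈ -0.906

-0.906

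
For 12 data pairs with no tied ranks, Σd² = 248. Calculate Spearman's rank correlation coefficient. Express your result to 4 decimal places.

ρ = 1 − 6Σd² / [n(n²−1)] = 1 − 6×248 / (12×143)
  = 1 − 1488/1716 = 1 − 0.86713 ≈ 0.1329

0.1329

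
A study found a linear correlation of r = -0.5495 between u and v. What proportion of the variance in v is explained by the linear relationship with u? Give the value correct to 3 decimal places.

0.302

r² = (-0.5495)² = 0.302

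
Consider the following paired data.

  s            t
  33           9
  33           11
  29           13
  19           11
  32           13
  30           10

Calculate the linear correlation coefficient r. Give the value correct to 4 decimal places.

n = 6, Σs = 176, Σt = 67, Σs² = 5304, Σt² = 761, Σst = 1962
nΣst − ΣsΣt = 11772 − 11792 = -20
nΣs² − (Σs)² = 31824 − 30976 = 848; nΣt² − (Σt)² = 4566 − 4489 = 77
r = -20 / √(848 × 77) = -20 / 255.5308 ≈ -0.0783

-0.0783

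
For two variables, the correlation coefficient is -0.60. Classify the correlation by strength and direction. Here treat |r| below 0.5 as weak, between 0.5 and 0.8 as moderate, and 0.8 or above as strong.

moderate negative

r = -0.60 < 0 so the relationship is negative.
|r| = 0.60, which falls in the moderate range.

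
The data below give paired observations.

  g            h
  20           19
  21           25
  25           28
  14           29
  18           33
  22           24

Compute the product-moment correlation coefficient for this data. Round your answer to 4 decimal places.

n = 6, Σg = 120, Σh = 158, Σg² = 2470, Σh² = 4276, Σgh = 3133
nΣgh − ΣgΣh = 18798 − 18960 = -162
nΣg² − (Σg)² = 14820 − 14400 = 420; nΣh² − (Σh)² = 25656 − 24964 = 692
r = -162 / √(420 × 692) = -162 / 539.1104 ≈ -0.3005

-0.3005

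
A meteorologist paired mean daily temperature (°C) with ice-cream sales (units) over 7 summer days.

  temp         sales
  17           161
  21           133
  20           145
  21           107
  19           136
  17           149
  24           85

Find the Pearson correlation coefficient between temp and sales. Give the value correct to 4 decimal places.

n = 7, Σx = 139, Σy = 916, Σx² = 2797, Σy² = 124006, Σxy = 17834
nΣxy − ΣxΣy = 124838 − 127324 = -2486
nΣx² − (Σx)² = 19579 − 19321 = 258; nΣy² − (Σy)² = 868042 − 839056 = 28986
r = -2486 / √(258 × 28986) = -2486 / 2734.6641 ≈ -0.9091

-0.9091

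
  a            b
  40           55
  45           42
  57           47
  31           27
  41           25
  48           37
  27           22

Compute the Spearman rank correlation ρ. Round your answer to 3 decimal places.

0.536

Rank a: 3, 5, 7, 2, 4, 6, 1
Rank b: 7, 5, 6, 3, 2, 4, 1
d = rank(a) − rank(b): -4, 0, 1, -1, 2, 2, 0; Σd² = 26
ρ = 1 − 6Σd² / [n(n²−1)] = 1 − 6×26 / (7×48) = 1 − 156/336 ≈ 0.536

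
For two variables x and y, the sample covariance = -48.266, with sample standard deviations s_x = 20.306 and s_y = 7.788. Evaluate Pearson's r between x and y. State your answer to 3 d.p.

r = Cov(x,y) / (s_x · s_y) = -48.266 / (20.306 × 7.788)
  = -48.266 / 158.1431 ≈ -0.305

-0.305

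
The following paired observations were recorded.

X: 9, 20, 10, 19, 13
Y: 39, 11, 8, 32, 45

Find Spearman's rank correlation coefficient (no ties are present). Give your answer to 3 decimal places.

Rank X: 1, 5, 2, 4, 3
Rank Y: 4, 2, 1, 3, 5
d = rank(X) − rank(Y): -3, 3, 1, 1, -2; Σd² = 24
ρ = 1 − 6Σd² / [n(n²−1)] = 1 − 6×24 / (5×24) = 1 − 144/120 ≈ -0.200

-0.200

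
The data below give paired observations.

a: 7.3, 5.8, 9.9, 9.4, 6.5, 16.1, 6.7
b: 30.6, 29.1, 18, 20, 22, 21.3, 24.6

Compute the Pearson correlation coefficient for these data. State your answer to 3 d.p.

-0.504

n = 7, Σa = 61.7, Σb = 165.6, Σa² = 619.65, Σb² = 4050.02, Σab = 1409.11
nΣab − ΣaΣb = 9863.77 − 10217.52 = -353.75
nΣa² − (Σa)² = 4337.55 − 3806.89 = 530.66; nΣb² − (Σb)² = 28350.14 − 27423.36 = 926.78
r = -353.75 / √(530.66 × 926.78) = -353.75 / 701.2882 ≈ -0.504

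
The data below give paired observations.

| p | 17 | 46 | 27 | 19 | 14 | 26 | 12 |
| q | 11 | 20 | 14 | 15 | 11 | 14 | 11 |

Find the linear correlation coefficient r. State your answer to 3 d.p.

0.936

n = 7, Σp = 161, Σq = 96, Σp² = 4511, Σq² = 1380, Σpq = 2420
nΣpq − ΣpΣq = 16940 − 15456 = 1484
nΣp² − (Σp)² = 31577 − 25921 = 5656; nΣq² − (Σq)² = 9660 − 9216 = 444
r = 1484 / √(5656 × 444) = 1484 / 1584.6968 ≈ 0.936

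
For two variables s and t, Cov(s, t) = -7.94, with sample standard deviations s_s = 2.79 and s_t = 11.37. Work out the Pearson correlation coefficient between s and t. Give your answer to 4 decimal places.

r = Cov(s,t) / (s_s · s_t) = -7.94 / (2.79 × 11.37)
  = -7.94 / 31.7223 ≈ -0.2503

-0.2503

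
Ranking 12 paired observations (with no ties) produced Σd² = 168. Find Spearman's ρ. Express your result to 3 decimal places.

ρ = 1 − 6Σd² / [n(n²−1)] = 1 − 6×168 / (12×143)
  = 1 − 1008/1716 = 1 − 0.5874 ≈ 0.413

0.413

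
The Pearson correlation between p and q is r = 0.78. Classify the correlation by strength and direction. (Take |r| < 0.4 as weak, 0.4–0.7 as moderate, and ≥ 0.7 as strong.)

strong positive

r = 0.78 > 0 so the relationship is positive.
|r| = 0.78, which falls in the strong range.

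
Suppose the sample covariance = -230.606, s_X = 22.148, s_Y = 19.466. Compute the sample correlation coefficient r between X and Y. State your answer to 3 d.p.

-0.535

r = Cov(X,Y) / (s_X · s_Y) = -230.606 / (22.148 × 19.466)
  = -230.606 / 431.1330 ≈ -0.535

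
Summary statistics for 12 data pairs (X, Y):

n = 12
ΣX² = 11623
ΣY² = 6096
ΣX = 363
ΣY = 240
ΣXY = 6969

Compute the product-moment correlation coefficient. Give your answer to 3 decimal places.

r = (nΣXY − ΣXΣY) / √[(nΣX² − (ΣX)²)(nΣY² − (ΣY)²)]
Numerator: 12×6969 − 363×240 = -3492
Denominator: √[(139476 − 131769)(73152 − 57600)] = √[7707 × 15552] = 10948.0256
r = -3492 / 10948.0256 ≈ -0.319

-0.319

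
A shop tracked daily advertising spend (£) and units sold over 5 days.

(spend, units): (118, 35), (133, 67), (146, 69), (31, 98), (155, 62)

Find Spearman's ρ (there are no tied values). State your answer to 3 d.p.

-0.300

Rank spend: 2, 3, 4, 1, 5
Rank units: 1, 3, 4, 5, 2
d = rank(spend) − rank(units): 1, 0, 0, -4, 3; Σd² = 26
ρ = 1 − 6Σd² / [n(n²−1)] = 1 − 6×26 / (5×24) = 1 − 156/120 ≈ -0.300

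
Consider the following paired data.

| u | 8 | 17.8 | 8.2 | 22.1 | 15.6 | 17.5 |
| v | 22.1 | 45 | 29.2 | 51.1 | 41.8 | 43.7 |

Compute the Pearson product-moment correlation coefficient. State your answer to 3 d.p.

0.976

n = 6, Σu = 89.2, Σv = 232.9, Σu² = 1486.1, Σv² = 9634.19, Σuv = 3763.38
nΣuv − ΣuΣv = 22580.28 − 20774.68 = 1805.6
nΣu² − (Σu)² = 8916.6 − 7956.64 = 959.96; nΣv² − (Σv)² = 57805.14 − 54242.41 = 3562.73
r = 1805.6 / √(959.96 × 3562.73) = 1805.6 / 1849.3454 ≈ 0.976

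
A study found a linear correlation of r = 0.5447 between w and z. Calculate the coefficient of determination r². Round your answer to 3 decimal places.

0.297

r² = (0.5447)² = 0.297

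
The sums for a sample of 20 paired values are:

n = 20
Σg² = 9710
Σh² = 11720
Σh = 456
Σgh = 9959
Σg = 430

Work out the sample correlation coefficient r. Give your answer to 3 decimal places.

0.198

r = (nΣgh − ΣgΣh) / √[(nΣg² − (Σg)²)(nΣh² − (Σh)²)]
Numerator: 20×9959 − 430×456 = 3100
Denominator: √[(194200 − 184900)(234400 − 207936)] = √[9300 × 26464] = 15688.0592
r = 3100 / 15688.0592 ≈ 0.198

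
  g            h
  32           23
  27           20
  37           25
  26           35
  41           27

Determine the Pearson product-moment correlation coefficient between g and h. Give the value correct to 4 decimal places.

-0.1375

n = 5, Σg = 163, Σh = 130, Σg² = 5479, Σh² = 3508, Σgh = 4218
nΣgh − ΣgΣh = 21090 − 21190 = -100
nΣg² − (Σg)² = 27395 − 26569 = 826; nΣh² − (Σh)² = 17540 − 16900 = 640
r = -100 / √(826 × 640) = -100 / 727.0763 ≈ -0.1375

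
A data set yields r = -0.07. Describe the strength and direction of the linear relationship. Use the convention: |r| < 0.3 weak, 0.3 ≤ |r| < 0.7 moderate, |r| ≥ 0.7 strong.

weak negative

r = -0.07 < 0 so the relationship is negative.
|r| = 0.07, which falls in the weak range.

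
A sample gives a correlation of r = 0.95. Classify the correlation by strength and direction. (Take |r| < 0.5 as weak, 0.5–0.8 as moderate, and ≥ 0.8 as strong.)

r = 0.95 > 0 so the relationship is positive.
|r| = 0.95, which falls in the strong range.

strong positive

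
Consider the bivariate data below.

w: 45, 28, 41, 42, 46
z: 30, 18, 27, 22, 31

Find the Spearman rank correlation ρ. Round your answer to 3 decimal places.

Rank w: 4, 1, 2, 3, 5
Rank z: 4, 1, 3, 2, 5
d = rank(w) − rank(z): 0, 0, -1, 1, 0; Σd² = 2
ρ = 1 − 6Σd² / [n(n²−1)] = 1 − 6×2 / (5×24) = 1 − 12/120 ≈ 0.900

0.900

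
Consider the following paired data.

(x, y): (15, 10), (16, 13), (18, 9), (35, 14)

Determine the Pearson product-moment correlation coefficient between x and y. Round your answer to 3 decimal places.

n = 4, Σx = 84, Σy = 46, Σx² = 2030, Σy² = 546, Σxy = 1010
nΣxy − ΣxΣy = 4040 − 3864 = 176
nΣx² − (Σx)² = 8120 − 7056 = 1064; nΣy² − (Σy)² = 2184 − 2116 = 68
r = 176 / √(1064 × 68) = 176 / 268.9833 ≈ 0.654

0.654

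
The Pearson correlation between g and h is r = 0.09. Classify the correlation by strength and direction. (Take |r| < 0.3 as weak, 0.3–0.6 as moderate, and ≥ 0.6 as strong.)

r = 0.09 > 0 so the relationship is positive.
|r| = 0.09, which falls in the weak range.

weak positive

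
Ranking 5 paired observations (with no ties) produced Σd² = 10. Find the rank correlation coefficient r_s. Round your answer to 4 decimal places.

ρ = 1 − 6Σd² / [n(n²−1)] = 1 − 6×10 / (5×24)
  = 1 − 60/120 = 1 − 0.50000 ≈ 0.5000

0.5000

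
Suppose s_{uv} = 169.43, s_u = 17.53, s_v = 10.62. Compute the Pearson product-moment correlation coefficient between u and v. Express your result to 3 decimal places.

0.910

r = Cov(u,v) / (s_u · s_v) = 169.43 / (17.53 × 10.62)
  = 169.43 / 186.1686 ≈ 0.910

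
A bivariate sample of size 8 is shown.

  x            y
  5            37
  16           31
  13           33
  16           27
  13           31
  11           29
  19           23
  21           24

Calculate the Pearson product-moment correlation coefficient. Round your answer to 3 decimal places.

n = 8, Σx = 114, Σy = 235, Σx² = 1798, Σy² = 7055, Σxy = 3205
nΣxy − ΣxΣy = 25640 − 26790 = -1150
nΣx² − (Σx)² = 14384 − 12996 = 1388; nΣy² − (Σy)² = 56440 − 55225 = 1215
r = -1150 / √(1388 × 1215) = -1150 / 1298.6223 ≈ -0.886

-0.886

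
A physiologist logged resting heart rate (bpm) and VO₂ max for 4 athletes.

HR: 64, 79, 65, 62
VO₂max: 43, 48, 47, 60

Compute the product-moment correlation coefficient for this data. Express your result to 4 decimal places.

-0.2695

n = 4, Σx = 270, Σy = 198, Σx² = 18406, Σy² = 9962, Σxy = 13319
nΣxy − ΣxΣy = 53276 − 53460 = -184
nΣx² − (Σx)² = 73624 − 72900 = 724; nΣy² − (Σy)² = 39848 − 39204 = 644
r = -184 / √(724 × 644) = -184 / 682.8294 ≈ -0.2695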